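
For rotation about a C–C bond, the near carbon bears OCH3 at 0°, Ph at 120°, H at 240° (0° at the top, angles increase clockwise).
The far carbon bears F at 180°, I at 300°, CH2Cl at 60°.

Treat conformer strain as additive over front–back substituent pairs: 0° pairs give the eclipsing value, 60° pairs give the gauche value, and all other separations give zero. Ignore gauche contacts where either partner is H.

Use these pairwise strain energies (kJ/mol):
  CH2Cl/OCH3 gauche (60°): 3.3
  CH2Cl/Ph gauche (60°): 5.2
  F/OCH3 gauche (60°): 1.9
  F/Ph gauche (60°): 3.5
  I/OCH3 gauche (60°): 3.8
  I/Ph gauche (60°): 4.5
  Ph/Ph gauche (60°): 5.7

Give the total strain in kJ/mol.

This conformer (staggered): OCH3–I gauche, OCH3–CH2Cl gauche, Ph–F gauche, Ph–CH2Cl gauche; 3.8 + 3.3 + 3.5 + 5.2 = 15.8 kJ/mol.

15.8 kJ/mol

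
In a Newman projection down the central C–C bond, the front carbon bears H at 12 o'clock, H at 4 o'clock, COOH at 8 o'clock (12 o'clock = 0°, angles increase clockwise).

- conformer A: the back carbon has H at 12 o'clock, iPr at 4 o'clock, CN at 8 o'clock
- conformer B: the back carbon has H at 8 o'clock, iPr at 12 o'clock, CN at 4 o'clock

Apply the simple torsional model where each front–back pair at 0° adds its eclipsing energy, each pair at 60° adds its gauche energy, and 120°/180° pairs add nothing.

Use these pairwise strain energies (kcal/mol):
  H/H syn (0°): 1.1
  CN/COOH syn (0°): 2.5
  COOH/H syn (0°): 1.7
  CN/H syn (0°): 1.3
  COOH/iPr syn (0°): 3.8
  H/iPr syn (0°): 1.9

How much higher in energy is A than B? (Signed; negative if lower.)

A (eclipsed): H(0°)/H(0°) eclipsed 1.1; H(120°)/iPr(120°) eclipsed 1.9; COOH(240°)/CN(240°) eclipsed 2.5 → 5.5 kcal/mol.
B (eclipsed): H(0°)/iPr(0°) eclipsed 1.9; H(120°)/CN(120°) eclipsed 1.3; COOH(240°)/H(240°) eclipsed 1.7 → 4.9 kcal/mol.
E(A) − E(B) = 5.5 − 4.9 = +0.6 kcal/mol.

+0.6 kcal/mol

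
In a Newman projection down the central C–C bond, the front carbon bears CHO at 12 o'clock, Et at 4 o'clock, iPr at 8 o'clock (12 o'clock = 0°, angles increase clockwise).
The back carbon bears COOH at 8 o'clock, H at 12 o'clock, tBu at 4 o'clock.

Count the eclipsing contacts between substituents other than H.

2

Non-H eclipsing pairs: Et(120°)/tBu(120°); iPr(240°)/COOH(240°) — 2 interactions.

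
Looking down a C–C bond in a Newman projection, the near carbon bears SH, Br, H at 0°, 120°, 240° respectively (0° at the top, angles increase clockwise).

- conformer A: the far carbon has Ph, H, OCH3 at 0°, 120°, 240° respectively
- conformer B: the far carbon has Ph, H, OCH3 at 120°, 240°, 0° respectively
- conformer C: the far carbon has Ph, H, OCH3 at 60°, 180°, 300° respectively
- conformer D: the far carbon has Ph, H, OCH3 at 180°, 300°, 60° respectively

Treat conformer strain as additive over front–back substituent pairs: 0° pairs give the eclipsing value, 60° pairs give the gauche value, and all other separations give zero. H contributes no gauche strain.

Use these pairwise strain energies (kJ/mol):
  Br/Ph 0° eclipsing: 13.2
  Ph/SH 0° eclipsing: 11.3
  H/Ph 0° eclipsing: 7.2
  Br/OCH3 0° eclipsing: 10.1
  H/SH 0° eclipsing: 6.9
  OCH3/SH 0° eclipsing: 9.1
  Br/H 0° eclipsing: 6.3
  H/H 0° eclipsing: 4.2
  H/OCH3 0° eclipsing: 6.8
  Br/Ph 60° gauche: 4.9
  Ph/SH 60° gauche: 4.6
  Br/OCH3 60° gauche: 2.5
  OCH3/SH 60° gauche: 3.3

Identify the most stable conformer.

D

A (eclipsed): SH(0°)/Ph(0°) eclipsed 11.3; Br(120°)/H(120°) eclipsed 6.3; H(240°)/OCH3(240°) eclipsed 6.8 → 24.4 kJ/mol.
B (eclipsed): SH(0°)/OCH3(0°) eclipsed 9.1; Br(120°)/Ph(120°) eclipsed 13.2; H(240°)/H(240°) eclipsed 4.2 → 26.5 kJ/mol.
C (staggered): SH(0°)/Ph(60°) gauche 4.6; SH(0°)/OCH3(300°) gauche 3.3; Br(120°)/Ph(60°) gauche 4.9 → 12.8 kJ/mol.
D (staggered): SH(0°)/OCH3(60°) gauche 3.3; Br(120°)/Ph(180°) gauche 4.9; Br(120°)/OCH3(60°) gauche 2.5 → 10.7 kJ/mol.
D has the lowest total (10.7 kJ/mol).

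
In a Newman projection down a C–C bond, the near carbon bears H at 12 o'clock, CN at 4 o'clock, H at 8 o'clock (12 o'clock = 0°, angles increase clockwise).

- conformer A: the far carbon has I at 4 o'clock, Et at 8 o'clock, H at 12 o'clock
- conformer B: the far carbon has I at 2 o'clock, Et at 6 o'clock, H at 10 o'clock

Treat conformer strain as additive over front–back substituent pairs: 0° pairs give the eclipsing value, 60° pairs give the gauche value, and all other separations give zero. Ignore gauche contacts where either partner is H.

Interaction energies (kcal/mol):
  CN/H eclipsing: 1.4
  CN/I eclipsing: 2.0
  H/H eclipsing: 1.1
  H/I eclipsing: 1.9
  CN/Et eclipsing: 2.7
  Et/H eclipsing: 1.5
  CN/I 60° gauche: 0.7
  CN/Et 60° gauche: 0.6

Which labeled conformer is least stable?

A (eclipsed): H(0°)/H(0°) eclipsed 1.1; CN(120°)/I(120°) eclipsed 2.0; H(240°)/Et(240°) eclipsed 1.5 → 4.6 kcal/mol.
B (staggered): CN(120°)/I(60°) gauche 0.7; CN(120°)/Et(180°) gauche 0.6 → 1.3 kcal/mol.
A has the highest total (4.6 kcal/mol).

A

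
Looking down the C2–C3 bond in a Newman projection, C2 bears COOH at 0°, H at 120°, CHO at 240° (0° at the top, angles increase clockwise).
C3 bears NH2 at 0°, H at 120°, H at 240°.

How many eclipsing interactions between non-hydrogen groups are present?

Non-H eclipsing pairs: COOH(0°)/NH2(0°) — 1 interaction.

1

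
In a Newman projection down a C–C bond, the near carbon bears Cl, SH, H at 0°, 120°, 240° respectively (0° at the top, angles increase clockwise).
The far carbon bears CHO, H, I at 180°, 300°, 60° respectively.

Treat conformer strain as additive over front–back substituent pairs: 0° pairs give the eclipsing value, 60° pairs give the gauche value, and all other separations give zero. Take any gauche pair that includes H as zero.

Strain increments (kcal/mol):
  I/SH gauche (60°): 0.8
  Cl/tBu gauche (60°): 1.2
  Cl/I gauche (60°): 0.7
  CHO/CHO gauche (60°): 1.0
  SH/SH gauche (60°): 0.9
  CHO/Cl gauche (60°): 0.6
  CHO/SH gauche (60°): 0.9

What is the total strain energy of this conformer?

This conformer (staggered): Cl(0°)/I(60°) gauche 0.7; SH(120°)/CHO(180°) gauche 0.9; SH(120°)/I(60°) gauche 0.8 → 2.4 kcal/mol.

2.4 kcal/mol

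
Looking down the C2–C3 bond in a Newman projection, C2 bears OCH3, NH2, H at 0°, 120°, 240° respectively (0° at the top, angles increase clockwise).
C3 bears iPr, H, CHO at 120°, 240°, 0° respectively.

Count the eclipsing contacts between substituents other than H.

Non-H eclipsing pairs: OCH3(0°)/CHO(0°); NH2(120°)/iPr(120°) — 2 interactions.

2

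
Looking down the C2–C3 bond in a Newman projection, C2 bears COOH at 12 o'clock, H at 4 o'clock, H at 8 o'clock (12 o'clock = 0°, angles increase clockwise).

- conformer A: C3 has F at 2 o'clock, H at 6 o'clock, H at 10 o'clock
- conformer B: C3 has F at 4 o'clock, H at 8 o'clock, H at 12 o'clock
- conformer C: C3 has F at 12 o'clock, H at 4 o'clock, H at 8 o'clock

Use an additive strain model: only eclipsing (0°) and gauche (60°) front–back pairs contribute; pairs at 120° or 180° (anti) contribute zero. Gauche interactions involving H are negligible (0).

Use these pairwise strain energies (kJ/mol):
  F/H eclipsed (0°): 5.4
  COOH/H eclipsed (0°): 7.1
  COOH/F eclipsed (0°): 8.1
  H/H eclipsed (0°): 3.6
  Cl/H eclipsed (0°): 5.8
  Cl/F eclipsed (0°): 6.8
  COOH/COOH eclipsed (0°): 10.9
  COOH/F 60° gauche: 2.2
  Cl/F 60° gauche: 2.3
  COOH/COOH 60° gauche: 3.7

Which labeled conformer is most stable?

A is staggered. COOH at 0° is gauche with F at 60° (2.2). Total 2.2 kJ/mol.
B is eclipsed. COOH at 0° is eclipsed with H at 0° (7.1); H at 120° is eclipsed with F at 120° (5.4); H at 240° is eclipsed with H at 240° (3.6). Total 16.1 kJ/mol.
C is eclipsed. COOH at 0° is eclipsed with F at 0° (8.1); H at 120° is eclipsed with H at 120° (3.6); H at 240° is eclipsed with H at 240° (3.6). Total 15.3 kJ/mol.
A has the lowest total (2.2 kJ/mol).

A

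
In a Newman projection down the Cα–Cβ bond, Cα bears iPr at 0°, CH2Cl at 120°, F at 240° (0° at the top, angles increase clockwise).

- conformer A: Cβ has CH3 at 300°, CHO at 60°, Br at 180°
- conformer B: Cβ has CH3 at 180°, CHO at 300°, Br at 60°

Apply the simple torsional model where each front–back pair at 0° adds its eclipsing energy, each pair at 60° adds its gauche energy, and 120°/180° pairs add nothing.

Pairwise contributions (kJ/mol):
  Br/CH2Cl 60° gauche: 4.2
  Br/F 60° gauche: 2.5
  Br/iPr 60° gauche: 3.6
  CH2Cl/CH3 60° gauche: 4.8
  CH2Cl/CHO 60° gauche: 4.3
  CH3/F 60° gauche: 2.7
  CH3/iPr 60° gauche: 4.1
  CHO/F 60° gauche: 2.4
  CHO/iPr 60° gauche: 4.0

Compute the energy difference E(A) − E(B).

+0.1 kJ/mol

A (staggered): iPr(0°)/CH3(300°) gauche 4.1; iPr(0°)/CHO(60°) gauche 4.0; CH2Cl(120°)/CHO(60°) gauche 4.3; CH2Cl(120°)/Br(180°) gauche 4.2; F(240°)/CH3(300°) gauche 2.7; F(240°)/Br(180°) gauche 2.5 → 21.8 kJ/mol.
B (staggered): iPr(0°)/CHO(300°) gauche 4.0; iPr(0°)/Br(60°) gauche 3.6; CH2Cl(120°)/CH3(180°) gauche 4.8; CH2Cl(120°)/Br(60°) gauche 4.2; F(240°)/CH3(180°) gauche 2.7; F(240°)/CHO(300°) gauche 2.4 → 21.7 kJ/mol.
E(A) − E(B) = 21.8 − 21.7 = +0.1 kJ/mol.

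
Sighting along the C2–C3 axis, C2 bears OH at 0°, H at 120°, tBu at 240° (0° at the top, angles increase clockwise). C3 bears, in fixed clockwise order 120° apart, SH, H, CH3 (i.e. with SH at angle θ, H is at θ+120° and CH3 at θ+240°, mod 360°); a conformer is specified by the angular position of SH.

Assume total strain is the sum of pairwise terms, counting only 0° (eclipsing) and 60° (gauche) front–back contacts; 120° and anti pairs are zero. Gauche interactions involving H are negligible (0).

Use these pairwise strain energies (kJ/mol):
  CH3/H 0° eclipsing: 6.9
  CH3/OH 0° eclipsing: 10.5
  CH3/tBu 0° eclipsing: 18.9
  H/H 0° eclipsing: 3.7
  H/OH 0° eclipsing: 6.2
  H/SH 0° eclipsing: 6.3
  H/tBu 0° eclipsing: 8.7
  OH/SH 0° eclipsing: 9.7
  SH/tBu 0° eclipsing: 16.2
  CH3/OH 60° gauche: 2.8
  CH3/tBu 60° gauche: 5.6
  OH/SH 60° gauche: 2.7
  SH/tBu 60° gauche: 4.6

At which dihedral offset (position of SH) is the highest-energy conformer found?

SH at 0° (eclipsed): OH–SH eclipsed, H–H eclipsed, tBu–CH3 eclipsed; 9.7 + 3.7 + 18.9 = 32.3 kJ/mol.
SH at 60° (staggered): OH–SH gauche, OH–CH3 gauche, tBu–CH3 gauche; 2.7 + 2.8 + 5.6 = 11.1 kJ/mol.
SH at 120° (eclipsed): OH–CH3 eclipsed, H–SH eclipsed, tBu–H eclipsed; 10.5 + 6.3 + 8.7 = 25.5 kJ/mol.
SH at 180° (staggered): OH–CH3 gauche, tBu–SH gauche; 2.8 + 4.6 = 7.4 kJ/mol.
SH at 240° (eclipsed): OH–H eclipsed, H–CH3 eclipsed, tBu–SH eclipsed; 6.2 + 6.9 + 16.2 = 29.3 kJ/mol.
SH at 300° (staggered): OH–SH gauche, tBu–SH gauche, tBu–CH3 gauche; 2.7 + 4.6 + 5.6 = 12.9 kJ/mol.
The maximum (32.3 kJ/mol) occurs with SH at 0°.

0°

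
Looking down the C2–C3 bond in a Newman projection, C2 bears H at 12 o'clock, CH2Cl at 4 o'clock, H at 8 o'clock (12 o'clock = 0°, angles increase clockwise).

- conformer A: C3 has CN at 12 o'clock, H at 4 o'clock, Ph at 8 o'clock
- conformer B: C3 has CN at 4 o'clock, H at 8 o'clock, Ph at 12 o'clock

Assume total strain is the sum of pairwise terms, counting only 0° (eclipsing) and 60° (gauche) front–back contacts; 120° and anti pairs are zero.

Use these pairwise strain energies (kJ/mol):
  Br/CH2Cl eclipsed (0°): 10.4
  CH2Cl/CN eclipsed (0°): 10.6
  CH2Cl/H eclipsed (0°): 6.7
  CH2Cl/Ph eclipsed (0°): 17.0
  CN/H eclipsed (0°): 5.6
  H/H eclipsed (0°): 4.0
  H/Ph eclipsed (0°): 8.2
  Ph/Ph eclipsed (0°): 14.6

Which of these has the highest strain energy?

B

A (eclipsed): H(0°)/CN(0°) eclipsed 5.6; CH2Cl(120°)/H(120°) eclipsed 6.7; H(240°)/Ph(240°) eclipsed 8.2 → 20.5 kJ/mol.
B (eclipsed): H(0°)/Ph(0°) eclipsed 8.2; CH2Cl(120°)/CN(120°) eclipsed 10.6; H(240°)/H(240°) eclipsed 4.0 → 22.8 kJ/mol.
B has the highest total (22.8 kJ/mol).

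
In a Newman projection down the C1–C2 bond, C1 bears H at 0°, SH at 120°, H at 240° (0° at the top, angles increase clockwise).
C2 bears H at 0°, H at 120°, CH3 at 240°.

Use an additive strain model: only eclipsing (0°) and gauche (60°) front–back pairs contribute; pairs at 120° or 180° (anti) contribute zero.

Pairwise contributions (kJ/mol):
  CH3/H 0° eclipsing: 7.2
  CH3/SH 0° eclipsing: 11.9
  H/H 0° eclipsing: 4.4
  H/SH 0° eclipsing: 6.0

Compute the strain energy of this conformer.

17.6 kJ/mol

This conformer (eclipsed): H(0°)/H(0°) eclipsed 4.4; SH(120°)/H(120°) eclipsed 6.0; H(240°)/CH3(240°) eclipsed 7.2 → 17.6 kJ/mol.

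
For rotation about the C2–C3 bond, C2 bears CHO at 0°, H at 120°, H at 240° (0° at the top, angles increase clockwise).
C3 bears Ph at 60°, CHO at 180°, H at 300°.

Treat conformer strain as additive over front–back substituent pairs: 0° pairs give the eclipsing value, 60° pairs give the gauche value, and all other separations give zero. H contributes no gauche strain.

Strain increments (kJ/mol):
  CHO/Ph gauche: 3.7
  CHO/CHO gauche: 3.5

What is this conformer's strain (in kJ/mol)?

3.7 kJ/mol

This conformer (staggered): CHO–Ph gauche; 3.7 = 3.7 kJ/mol.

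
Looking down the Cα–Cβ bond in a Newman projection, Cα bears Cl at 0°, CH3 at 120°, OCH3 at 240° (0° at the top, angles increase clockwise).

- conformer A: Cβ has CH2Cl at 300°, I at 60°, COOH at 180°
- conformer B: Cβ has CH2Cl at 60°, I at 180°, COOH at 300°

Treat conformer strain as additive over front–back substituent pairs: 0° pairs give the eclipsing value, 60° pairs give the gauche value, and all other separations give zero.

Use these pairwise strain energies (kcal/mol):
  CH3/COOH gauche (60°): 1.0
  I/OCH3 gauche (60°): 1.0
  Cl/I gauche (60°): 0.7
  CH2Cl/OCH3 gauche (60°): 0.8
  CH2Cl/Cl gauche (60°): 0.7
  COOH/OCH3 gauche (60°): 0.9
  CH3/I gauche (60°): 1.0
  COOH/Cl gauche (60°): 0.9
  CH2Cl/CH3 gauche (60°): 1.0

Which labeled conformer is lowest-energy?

A (staggered): Cl–CH2Cl gauche, Cl–I gauche, CH3–I gauche, CH3–COOH gauche, OCH3–CH2Cl gauche, OCH3–COOH gauche; 0.7 + 0.7 + 1.0 + 1.0 + 0.8 + 0.9 = 5.1 kcal/mol.
B (staggered): Cl–CH2Cl gauche, Cl–COOH gauche, CH3–CH2Cl gauche, CH3–I gauche, OCH3–I gauche, OCH3–COOH gauche; 0.7 + 0.9 + 1.0 + 1.0 + 1.0 + 0.9 = 5.5 kcal/mol.
A has the lowest total (5.1 kcal/mol).

A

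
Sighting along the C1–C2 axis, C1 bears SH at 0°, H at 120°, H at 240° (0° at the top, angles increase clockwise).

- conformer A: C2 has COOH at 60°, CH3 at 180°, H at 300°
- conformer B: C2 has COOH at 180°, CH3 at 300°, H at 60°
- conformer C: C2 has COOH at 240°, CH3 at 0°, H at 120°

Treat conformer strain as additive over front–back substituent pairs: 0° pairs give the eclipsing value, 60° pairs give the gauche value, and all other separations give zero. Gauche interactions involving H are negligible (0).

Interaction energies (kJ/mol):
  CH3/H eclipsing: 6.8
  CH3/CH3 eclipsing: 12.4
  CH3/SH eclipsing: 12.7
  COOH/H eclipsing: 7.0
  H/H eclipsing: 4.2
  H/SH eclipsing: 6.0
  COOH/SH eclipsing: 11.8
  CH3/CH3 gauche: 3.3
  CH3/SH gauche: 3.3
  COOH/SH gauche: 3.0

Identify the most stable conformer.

A is staggered. SH at 0° is gauche with COOH at 60° (3.0). Total 3.0 kJ/mol.
B is staggered. SH at 0° is gauche with CH3 at 300° (3.3). Total 3.3 kJ/mol.
C is eclipsed. SH at 0° is eclipsed with CH3 at 0° (12.7); H at 120° is eclipsed with H at 120° (4.2); H at 240° is eclipsed with COOH at 240° (7.0). Total 23.9 kJ/mol.
A has the lowest total (3.0 kJ/mol).

A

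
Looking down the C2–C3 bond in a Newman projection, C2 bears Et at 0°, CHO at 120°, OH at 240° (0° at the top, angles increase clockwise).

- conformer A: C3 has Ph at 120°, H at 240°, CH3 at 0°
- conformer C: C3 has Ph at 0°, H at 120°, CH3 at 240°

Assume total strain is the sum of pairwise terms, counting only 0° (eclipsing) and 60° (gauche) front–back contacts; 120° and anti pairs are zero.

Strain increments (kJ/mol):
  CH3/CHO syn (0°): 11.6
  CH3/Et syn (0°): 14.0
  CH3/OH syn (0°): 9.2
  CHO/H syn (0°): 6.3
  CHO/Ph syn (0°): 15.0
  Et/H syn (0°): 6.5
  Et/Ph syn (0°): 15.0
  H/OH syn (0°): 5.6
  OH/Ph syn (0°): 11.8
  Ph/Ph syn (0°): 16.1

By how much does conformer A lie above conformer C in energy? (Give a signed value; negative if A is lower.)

A is eclipsed. Et at 0° is eclipsed with CH3 at 0° (14.0); CHO at 120° is eclipsed with Ph at 120° (15.0); OH at 240° is eclipsed with H at 240° (5.6). Total 34.6 kJ/mol.
C is eclipsed. Et at 0° is eclipsed with Ph at 0° (15.0); CHO at 120° is eclipsed with H at 120° (6.3); OH at 240° is eclipsed with CH3 at 240° (9.2). Total 30.5 kJ/mol.
E(A) − E(C) = 34.6 − 30.5 = +4.1 kJ/mol.

+4.1 kJ/mol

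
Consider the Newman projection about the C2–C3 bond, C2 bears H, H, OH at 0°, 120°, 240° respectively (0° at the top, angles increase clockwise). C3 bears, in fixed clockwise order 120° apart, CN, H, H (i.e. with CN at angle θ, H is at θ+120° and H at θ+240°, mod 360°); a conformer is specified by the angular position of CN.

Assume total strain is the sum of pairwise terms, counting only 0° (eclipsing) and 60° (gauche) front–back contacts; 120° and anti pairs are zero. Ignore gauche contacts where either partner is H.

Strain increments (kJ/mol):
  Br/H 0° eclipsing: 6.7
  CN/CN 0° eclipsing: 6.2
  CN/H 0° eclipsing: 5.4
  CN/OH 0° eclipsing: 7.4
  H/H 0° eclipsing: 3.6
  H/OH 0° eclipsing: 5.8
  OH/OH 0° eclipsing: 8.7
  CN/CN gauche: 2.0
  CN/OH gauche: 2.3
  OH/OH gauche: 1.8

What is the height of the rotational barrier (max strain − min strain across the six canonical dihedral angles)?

CN at 0° (eclipsed): H–CN eclipsed, H–H eclipsed, OH–H eclipsed; 5.4 + 3.6 + 5.8 = 14.8 kJ/mol.
CN at 60° (staggered): no non-H gauche contacts → 0.0 kJ/mol.
CN at 120° (eclipsed): H–H eclipsed, H–CN eclipsed, OH–H eclipsed; 3.6 + 5.4 + 5.8 = 14.8 kJ/mol.
CN at 180° (staggered): OH–CN gauche; 2.3 = 2.3 kJ/mol.
CN at 240° (eclipsed): H–H eclipsed, H–H eclipsed, OH–CN eclipsed; 3.6 + 3.6 + 7.4 = 14.6 kJ/mol.
CN at 300° (staggered): OH–CN gauche; 2.3 = 2.3 kJ/mol.
Max at 0° (14.8 kJ/mol), min at 60° (0.0 kJ/mol); barrier = 14.8 kJ/mol.

14.8 kJ/mol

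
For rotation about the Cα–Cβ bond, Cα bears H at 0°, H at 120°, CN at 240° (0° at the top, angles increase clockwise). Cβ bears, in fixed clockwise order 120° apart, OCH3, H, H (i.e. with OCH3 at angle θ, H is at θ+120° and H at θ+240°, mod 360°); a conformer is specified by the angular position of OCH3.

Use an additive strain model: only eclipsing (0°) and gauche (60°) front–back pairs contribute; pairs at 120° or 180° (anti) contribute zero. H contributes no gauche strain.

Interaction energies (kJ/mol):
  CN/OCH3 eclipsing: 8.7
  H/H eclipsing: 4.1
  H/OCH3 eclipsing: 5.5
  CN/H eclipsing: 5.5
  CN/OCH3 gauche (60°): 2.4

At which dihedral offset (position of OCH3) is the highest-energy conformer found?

240°

OCH3 at 0° is eclipsed. H at 0° is eclipsed with OCH3 at 0° (5.5); H at 120° is eclipsed with H at 120° (4.1); CN at 240° is eclipsed with H at 240° (5.5). Total 15.1 kJ/mol.
OCH3 at 60° (staggered): no non-H gauche contacts → 0.0 kJ/mol.
OCH3 at 120° is eclipsed. H at 0° is eclipsed with H at 0° (4.1); H at 120° is eclipsed with OCH3 at 120° (5.5); CN at 240° is eclipsed with H at 240° (5.5). Total 15.1 kJ/mol.
OCH3 at 180° is staggered. CN at 240° is gauche with OCH3 at 180° (2.4). Total 2.4 kJ/mol.
OCH3 at 240° is eclipsed. H at 0° is eclipsed with H at 0° (4.1); H at 120° is eclipsed with H at 120° (4.1); CN at 240° is eclipsed with OCH3 at 240° (8.7). Total 16.9 kJ/mol.
OCH3 at 300° is staggered. CN at 240° is gauche with OCH3 at 300° (2.4). Total 2.4 kJ/mol.
The maximum (16.9 kJ/mol) occurs with OCH3 at 240°.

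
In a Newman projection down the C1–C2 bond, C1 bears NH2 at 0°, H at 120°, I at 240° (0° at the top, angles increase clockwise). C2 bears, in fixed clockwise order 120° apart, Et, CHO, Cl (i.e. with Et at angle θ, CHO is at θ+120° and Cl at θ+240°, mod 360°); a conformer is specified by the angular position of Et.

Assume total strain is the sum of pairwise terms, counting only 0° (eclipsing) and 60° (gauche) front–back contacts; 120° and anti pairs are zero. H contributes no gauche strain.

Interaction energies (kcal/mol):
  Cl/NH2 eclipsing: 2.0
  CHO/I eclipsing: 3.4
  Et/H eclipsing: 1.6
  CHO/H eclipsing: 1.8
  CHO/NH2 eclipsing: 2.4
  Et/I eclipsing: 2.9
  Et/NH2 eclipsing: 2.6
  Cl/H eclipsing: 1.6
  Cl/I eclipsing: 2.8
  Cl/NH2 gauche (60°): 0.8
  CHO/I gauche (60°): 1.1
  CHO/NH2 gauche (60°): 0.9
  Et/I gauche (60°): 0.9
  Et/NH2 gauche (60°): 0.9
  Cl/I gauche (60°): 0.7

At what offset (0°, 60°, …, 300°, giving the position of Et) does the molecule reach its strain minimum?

Et at 0° is eclipsed. NH2 at 0° is eclipsed with Et at 0° (2.6); H at 120° is eclipsed with CHO at 120° (1.8); I at 240° is eclipsed with Cl at 240° (2.8). Total 7.2 kcal/mol.
Et at 60° is staggered. NH2 at 0° is gauche with Et at 60° (0.9); NH2 at 0° is gauche with Cl at 300° (0.8); I at 240° is gauche with CHO at 180° (1.1); I at 240° is gauche with Cl at 300° (0.7). Total 3.5 kcal/mol.
Et at 120° is eclipsed. NH2 at 0° is eclipsed with Cl at 0° (2.0); H at 120° is eclipsed with Et at 120° (1.6); I at 240° is eclipsed with CHO at 240° (3.4). Total 7.0 kcal/mol.
Et at 180° is staggered. NH2 at 0° is gauche with CHO at 300° (0.9); NH2 at 0° is gauche with Cl at 60° (0.8); I at 240° is gauche with Et at 180° (0.9); I at 240° is gauche with CHO at 300° (1.1). Total 3.7 kcal/mol.
Et at 240° is eclipsed. NH2 at 0° is eclipsed with CHO at 0° (2.4); H at 120° is eclipsed with Cl at 120° (1.6); I at 240° is eclipsed with Et at 240° (2.9). Total 6.9 kcal/mol.
Et at 300° is staggered. NH2 at 0° is gauche with Et at 300° (0.9); NH2 at 0° is gauche with CHO at 60° (0.9); I at 240° is gauche with Et at 300° (0.9); I at 240° is gauche with Cl at 180° (0.7). Total 3.4 kcal/mol.
The minimum (3.4 kcal/mol) occurs with Et at 300°.

300°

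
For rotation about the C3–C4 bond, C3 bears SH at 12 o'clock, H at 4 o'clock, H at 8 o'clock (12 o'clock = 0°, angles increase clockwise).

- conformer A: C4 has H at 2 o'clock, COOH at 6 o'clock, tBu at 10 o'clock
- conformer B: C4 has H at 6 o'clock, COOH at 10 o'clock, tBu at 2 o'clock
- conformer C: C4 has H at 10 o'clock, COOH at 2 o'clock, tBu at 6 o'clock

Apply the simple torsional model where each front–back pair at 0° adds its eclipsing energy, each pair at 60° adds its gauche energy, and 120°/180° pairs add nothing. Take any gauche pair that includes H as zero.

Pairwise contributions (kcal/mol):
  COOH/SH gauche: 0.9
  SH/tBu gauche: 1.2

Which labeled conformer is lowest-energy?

C

A (staggered): SH–tBu gauche; 1.2 = 1.2 kcal/mol.
B (staggered): SH–COOH gauche, SH–tBu gauche; 0.9 + 1.2 = 2.1 kcal/mol.
C (staggered): SH–COOH gauche; 0.9 = 0.9 kcal/mol.
C has the lowest total (0.9 kcal/mol).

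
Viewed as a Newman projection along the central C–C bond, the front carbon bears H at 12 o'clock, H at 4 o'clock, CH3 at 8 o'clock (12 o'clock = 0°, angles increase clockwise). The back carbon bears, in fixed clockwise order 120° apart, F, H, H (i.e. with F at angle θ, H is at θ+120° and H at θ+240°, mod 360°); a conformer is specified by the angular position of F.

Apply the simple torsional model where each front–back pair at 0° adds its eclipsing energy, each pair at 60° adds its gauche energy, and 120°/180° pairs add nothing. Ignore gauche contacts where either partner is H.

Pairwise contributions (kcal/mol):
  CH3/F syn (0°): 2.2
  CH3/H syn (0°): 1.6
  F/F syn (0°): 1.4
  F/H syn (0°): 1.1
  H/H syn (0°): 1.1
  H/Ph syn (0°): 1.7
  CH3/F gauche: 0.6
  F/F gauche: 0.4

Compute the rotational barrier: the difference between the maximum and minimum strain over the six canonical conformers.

4.4 kcal/mol

F at 0° (eclipsed): H(0°)/F(0°) eclipsed 1.1; H(120°)/H(120°) eclipsed 1.1; CH3(240°)/H(240°) eclipsed 1.6 → 3.8 kcal/mol.
F at 60° (staggered): no non-H gauche contacts → 0.0 kcal/mol.
F at 120° (eclipsed): H(0°)/H(0°) eclipsed 1.1; H(120°)/F(120°) eclipsed 1.1; CH3(240°)/H(240°) eclipsed 1.6 → 3.8 kcal/mol.
F at 180° (staggered): CH3(240°)/F(180°) gauche 0.6 → 0.6 kcal/mol.
F at 240° (eclipsed): H(0°)/H(0°) eclipsed 1.1; H(120°)/H(120°) eclipsed 1.1; CH3(240°)/F(240°) eclipsed 2.2 → 4.4 kcal/mol.
F at 300° (staggered): CH3(240°)/F(300°) gauche 0.6 → 0.6 kcal/mol.
Max at 240° (4.4 kcal/mol), min at 60° (0.0 kcal/mol); barrier = 4.4 kcal/mol.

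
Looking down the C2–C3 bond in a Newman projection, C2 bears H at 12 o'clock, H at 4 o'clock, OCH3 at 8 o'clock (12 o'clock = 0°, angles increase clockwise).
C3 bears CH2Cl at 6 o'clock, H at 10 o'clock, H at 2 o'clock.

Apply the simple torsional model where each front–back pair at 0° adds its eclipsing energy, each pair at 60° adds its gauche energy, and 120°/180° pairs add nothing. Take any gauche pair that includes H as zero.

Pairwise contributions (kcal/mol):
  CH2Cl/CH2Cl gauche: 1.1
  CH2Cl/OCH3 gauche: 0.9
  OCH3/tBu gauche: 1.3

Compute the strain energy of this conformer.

This conformer (staggered): OCH3(240°)/CH2Cl(180°) gauche 0.9 → 0.9 kcal/mol.

0.9 kcal/mol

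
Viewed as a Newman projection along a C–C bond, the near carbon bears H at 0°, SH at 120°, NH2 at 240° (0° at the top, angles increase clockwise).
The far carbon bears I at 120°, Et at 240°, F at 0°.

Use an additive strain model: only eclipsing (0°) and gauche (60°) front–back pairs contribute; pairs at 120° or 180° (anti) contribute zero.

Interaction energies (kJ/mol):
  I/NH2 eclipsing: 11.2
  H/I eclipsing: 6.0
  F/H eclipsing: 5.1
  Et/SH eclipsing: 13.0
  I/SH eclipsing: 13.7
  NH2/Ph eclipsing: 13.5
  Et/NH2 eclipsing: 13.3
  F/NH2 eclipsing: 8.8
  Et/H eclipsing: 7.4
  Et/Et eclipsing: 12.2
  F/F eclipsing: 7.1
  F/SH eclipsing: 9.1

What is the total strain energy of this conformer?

This conformer (eclipsed): H–F eclipsed, SH–I eclipsed, NH2–Et eclipsed; 5.1 + 13.7 + 13.3 = 32.1 kJ/mol.

32.1 kJ/mol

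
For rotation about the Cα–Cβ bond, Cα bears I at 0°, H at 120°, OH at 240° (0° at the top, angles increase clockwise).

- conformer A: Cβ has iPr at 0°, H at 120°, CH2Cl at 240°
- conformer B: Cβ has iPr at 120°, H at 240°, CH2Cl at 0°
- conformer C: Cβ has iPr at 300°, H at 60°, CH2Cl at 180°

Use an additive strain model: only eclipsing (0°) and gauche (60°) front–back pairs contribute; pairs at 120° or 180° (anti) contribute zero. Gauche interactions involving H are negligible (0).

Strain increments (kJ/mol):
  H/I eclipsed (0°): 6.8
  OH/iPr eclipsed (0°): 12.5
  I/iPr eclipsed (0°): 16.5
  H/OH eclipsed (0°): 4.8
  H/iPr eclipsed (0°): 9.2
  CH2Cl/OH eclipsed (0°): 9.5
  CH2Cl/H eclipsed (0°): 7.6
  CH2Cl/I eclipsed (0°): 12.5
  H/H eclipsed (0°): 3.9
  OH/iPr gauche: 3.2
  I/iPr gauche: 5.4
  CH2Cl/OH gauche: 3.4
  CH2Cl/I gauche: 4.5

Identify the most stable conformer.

C

A is eclipsed. I at 0° is eclipsed with iPr at 0° (16.5); H at 120° is eclipsed with H at 120° (3.9); OH at 240° is eclipsed with CH2Cl at 240° (9.5). Total 29.9 kJ/mol.
B is eclipsed. I at 0° is eclipsed with CH2Cl at 0° (12.5); H at 120° is eclipsed with iPr at 120° (9.2); OH at 240° is eclipsed with H at 240° (4.8). Total 26.5 kJ/mol.
C is staggered. I at 0° is gauche with iPr at 300° (5.4); OH at 240° is gauche with iPr at 300° (3.2); OH at 240° is gauche with CH2Cl at 180° (3.4). Total 12.0 kJ/mol.
C has the lowest total (12.0 kJ/mol).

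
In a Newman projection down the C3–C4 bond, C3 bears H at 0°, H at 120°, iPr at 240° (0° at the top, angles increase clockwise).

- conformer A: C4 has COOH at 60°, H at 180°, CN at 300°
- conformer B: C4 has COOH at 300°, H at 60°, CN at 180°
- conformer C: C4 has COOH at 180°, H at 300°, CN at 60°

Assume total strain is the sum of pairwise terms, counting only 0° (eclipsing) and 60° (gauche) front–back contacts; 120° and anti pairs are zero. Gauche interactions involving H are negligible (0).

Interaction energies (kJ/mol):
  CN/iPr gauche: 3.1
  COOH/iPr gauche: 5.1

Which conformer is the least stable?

B

A (staggered): iPr–CN gauche; 3.1 = 3.1 kJ/mol.
B (staggered): iPr–COOH gauche, iPr–CN gauche; 5.1 + 3.1 = 8.2 kJ/mol.
C (staggered): iPr–COOH gauche; 5.1 = 5.1 kJ/mol.
B has the highest total (8.2 kJ/mol).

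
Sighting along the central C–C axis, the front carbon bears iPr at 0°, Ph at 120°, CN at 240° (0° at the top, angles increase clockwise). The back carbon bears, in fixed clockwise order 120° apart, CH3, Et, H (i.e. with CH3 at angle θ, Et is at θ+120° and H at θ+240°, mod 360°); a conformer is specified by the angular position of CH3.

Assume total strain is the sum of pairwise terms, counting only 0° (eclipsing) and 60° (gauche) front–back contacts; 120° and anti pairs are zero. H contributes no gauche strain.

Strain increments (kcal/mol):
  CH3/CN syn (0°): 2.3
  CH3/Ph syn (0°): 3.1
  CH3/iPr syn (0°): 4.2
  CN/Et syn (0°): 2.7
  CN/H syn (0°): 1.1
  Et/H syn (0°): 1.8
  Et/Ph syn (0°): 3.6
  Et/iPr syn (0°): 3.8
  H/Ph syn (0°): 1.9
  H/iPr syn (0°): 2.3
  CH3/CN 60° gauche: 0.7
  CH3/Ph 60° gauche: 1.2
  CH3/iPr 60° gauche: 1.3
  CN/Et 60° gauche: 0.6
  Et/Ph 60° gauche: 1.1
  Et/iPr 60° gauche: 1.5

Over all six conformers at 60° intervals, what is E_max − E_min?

4.9 kcal/mol

CH3 at 0° (eclipsed): iPr–CH3 eclipsed, Ph–Et eclipsed, CN–H eclipsed; 4.2 + 3.6 + 1.1 = 8.9 kcal/mol.
CH3 at 60° (staggered): iPr–CH3 gauche, Ph–CH3 gauche, Ph–Et gauche, CN–Et gauche; 1.3 + 1.2 + 1.1 + 0.6 = 4.2 kcal/mol.
CH3 at 120° (eclipsed): iPr–H eclipsed, Ph–CH3 eclipsed, CN–Et eclipsed; 2.3 + 3.1 + 2.7 = 8.1 kcal/mol.
CH3 at 180° (staggered): iPr–Et gauche, Ph–CH3 gauche, CN–CH3 gauche, CN–Et gauche; 1.5 + 1.2 + 0.7 + 0.6 = 4.0 kcal/mol.
CH3 at 240° (eclipsed): iPr–Et eclipsed, Ph–H eclipsed, CN–CH3 eclipsed; 3.8 + 1.9 + 2.3 = 8.0 kcal/mol.
CH3 at 300° (staggered): iPr–CH3 gauche, iPr–Et gauche, Ph–Et gauche, CN–CH3 gauche; 1.3 + 1.5 + 1.1 + 0.7 = 4.6 kcal/mol.
Max at 0° (8.9 kcal/mol), min at 180° (4.0 kcal/mol); barrier = 4.9 kcal/mol.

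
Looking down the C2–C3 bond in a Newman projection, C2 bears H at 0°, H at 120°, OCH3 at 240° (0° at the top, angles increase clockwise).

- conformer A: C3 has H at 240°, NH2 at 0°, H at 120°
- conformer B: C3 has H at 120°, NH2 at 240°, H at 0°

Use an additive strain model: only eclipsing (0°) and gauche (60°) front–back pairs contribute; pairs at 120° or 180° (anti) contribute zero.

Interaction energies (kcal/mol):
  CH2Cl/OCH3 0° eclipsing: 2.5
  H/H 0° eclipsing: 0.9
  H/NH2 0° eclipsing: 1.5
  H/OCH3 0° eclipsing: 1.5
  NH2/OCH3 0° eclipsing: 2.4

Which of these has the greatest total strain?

B

A (eclipsed): H–NH2 eclipsed, H–H eclipsed, OCH3–H eclipsed; 1.5 + 0.9 + 1.5 = 3.9 kcal/mol.
B (eclipsed): H–H eclipsed, H–H eclipsed, OCH3–NH2 eclipsed; 0.9 + 0.9 + 2.4 = 4.2 kcal/mol.
B has the highest total (4.2 kcal/mol).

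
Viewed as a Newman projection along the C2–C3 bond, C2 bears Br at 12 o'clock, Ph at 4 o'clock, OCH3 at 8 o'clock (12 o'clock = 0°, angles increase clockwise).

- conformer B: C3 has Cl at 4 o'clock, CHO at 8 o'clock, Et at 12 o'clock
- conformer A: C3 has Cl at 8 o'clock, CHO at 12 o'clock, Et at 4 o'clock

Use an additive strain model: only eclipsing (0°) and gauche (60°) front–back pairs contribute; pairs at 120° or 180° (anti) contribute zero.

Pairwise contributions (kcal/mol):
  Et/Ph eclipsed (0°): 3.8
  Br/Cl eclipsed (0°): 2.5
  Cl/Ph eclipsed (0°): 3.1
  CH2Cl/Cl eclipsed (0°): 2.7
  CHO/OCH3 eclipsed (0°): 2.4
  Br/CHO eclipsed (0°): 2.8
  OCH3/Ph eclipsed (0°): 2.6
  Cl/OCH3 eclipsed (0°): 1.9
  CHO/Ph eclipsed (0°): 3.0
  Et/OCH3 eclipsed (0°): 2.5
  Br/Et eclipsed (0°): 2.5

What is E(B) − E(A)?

-0.5 kcal/mol

B (eclipsed): Br(0°)/Et(0°) eclipsed 2.5; Ph(120°)/Cl(120°) eclipsed 3.1; OCH3(240°)/CHO(240°) eclipsed 2.4 → 8.0 kcal/mol.
A (eclipsed): Br(0°)/CHO(0°) eclipsed 2.8; Ph(120°)/Et(120°) eclipsed 3.8; OCH3(240°)/Cl(240°) eclipsed 1.9 → 8.5 kcal/mol.
E(B) − E(A) = 8.0 − 8.5 = -0.5 kcal/mol.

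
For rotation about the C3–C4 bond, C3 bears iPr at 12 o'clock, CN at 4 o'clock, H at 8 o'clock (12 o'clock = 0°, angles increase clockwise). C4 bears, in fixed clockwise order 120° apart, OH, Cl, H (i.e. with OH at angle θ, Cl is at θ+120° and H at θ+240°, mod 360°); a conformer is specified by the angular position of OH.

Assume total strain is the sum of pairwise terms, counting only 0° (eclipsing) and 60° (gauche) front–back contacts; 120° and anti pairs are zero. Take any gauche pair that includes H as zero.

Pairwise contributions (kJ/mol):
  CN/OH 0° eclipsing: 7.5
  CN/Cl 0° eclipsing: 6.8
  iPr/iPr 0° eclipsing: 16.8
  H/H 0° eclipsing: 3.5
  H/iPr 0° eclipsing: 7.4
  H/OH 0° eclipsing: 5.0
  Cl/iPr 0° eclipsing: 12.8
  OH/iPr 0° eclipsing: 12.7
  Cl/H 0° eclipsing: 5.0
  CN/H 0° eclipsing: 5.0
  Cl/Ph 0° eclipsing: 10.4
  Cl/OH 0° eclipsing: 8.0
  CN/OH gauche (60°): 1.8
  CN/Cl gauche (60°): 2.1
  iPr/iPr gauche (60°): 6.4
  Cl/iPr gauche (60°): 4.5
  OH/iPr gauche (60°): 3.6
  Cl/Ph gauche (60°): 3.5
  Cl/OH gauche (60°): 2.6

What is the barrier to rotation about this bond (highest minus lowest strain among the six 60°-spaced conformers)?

16.7 kJ/mol

OH at 0° (eclipsed): iPr–OH eclipsed, CN–Cl eclipsed, H–H eclipsed; 12.7 + 6.8 + 3.5 = 23.0 kJ/mol.
OH at 60° (staggered): iPr–OH gauche, CN–OH gauche, CN–Cl gauche; 3.6 + 1.8 + 2.1 = 7.5 kJ/mol.
OH at 120° (eclipsed): iPr–H eclipsed, CN–OH eclipsed, H–Cl eclipsed; 7.4 + 7.5 + 5.0 = 19.9 kJ/mol.
OH at 180° (staggered): iPr–Cl gauche, CN–OH gauche; 4.5 + 1.8 = 6.3 kJ/mol.
OH at 240° (eclipsed): iPr–Cl eclipsed, CN–H eclipsed, H–OH eclipsed; 12.8 + 5.0 + 5.0 = 22.8 kJ/mol.
OH at 300° (staggered): iPr–OH gauche, iPr–Cl gauche, CN–Cl gauche; 3.6 + 4.5 + 2.1 = 10.2 kJ/mol.
Max at 0° (23.0 kJ/mol), min at 180° (6.3 kJ/mol); barrier = 16.7 kJ/mol.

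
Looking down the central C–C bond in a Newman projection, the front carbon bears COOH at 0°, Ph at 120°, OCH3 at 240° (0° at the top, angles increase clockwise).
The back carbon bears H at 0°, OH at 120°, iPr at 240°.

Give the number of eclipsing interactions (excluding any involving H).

Non-H eclipsing pairs: Ph(120°)/OH(120°); OCH3(240°)/iPr(240°) — 2 interactions.

2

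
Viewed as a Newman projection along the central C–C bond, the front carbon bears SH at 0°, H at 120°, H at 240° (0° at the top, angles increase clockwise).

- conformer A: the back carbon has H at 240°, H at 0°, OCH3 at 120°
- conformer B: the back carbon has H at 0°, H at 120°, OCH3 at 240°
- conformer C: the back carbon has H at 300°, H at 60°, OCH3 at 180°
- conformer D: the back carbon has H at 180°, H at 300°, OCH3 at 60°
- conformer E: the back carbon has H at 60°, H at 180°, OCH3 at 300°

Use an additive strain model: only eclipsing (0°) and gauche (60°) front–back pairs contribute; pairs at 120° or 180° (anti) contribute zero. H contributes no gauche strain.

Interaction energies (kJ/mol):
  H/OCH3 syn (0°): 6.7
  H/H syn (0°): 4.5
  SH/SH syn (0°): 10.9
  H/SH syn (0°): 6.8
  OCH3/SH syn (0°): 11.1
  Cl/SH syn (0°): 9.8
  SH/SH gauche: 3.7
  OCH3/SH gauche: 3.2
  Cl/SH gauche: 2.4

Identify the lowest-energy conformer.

A is eclipsed. SH at 0° is eclipsed with H at 0° (6.8); H at 120° is eclipsed with OCH3 at 120° (6.7); H at 240° is eclipsed with H at 240° (4.5). Total 18.0 kJ/mol.
B is eclipsed. SH at 0° is eclipsed with H at 0° (6.8); H at 120° is eclipsed with H at 120° (4.5); H at 240° is eclipsed with OCH3 at 240° (6.7). Total 18.0 kJ/mol.
C (staggered): no non-H gauche contacts → 0.0 kJ/mol.
D is staggered. SH at 0° is gauche with OCH3 at 60° (3.2). Total 3.2 kJ/mol.
E is staggered. SH at 0° is gauche with OCH3 at 300° (3.2). Total 3.2 kJ/mol.
C has the lowest total (0.0 kJ/mol).

C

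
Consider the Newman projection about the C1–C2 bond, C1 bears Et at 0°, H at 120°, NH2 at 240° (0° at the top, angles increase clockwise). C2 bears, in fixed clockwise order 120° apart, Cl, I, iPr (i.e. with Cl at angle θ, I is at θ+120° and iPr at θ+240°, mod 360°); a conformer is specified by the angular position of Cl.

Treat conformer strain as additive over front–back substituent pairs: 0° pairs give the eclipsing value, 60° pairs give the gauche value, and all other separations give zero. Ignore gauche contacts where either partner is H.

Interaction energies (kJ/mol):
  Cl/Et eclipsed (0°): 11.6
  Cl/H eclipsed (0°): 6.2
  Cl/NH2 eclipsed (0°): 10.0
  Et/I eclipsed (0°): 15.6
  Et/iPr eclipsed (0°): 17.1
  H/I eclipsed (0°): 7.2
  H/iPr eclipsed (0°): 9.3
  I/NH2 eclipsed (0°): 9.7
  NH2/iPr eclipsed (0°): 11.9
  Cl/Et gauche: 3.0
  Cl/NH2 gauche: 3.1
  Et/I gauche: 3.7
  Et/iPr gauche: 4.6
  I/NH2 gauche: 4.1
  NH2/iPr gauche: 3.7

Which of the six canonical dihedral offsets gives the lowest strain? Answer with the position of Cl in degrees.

Cl at 0° is eclipsed. Et at 0° is eclipsed with Cl at 0° (11.6); H at 120° is eclipsed with I at 120° (7.2); NH2 at 240° is eclipsed with iPr at 240° (11.9). Total 30.7 kJ/mol.
Cl at 60° is staggered. Et at 0° is gauche with Cl at 60° (3.0); Et at 0° is gauche with iPr at 300° (4.6); NH2 at 240° is gauche with I at 180° (4.1); NH2 at 240° is gauche with iPr at 300° (3.7). Total 15.4 kJ/mol.
Cl at 120° is eclipsed. Et at 0° is eclipsed with iPr at 0° (17.1); H at 120° is eclipsed with Cl at 120° (6.2); NH2 at 240° is eclipsed with I at 240° (9.7). Total 33.0 kJ/mol.
Cl at 180° is staggered. Et at 0° is gauche with I at 300° (3.7); Et at 0° is gauche with iPr at 60° (4.6); NH2 at 240° is gauche with Cl at 180° (3.1); NH2 at 240° is gauche with I at 300° (4.1). Total 15.5 kJ/mol.
Cl at 240° is eclipsed. Et at 0° is eclipsed with I at 0° (15.6); H at 120° is eclipsed with iPr at 120° (9.3); NH2 at 240° is eclipsed with Cl at 240° (10.0). Total 34.9 kJ/mol.
Cl at 300° is staggered. Et at 0° is gauche with Cl at 300° (3.0); Et at 0° is gauche with I at 60° (3.7); NH2 at 240° is gauche with Cl at 300° (3.1); NH2 at 240° is gauche with iPr at 180° (3.7). Total 13.5 kJ/mol.
The minimum (13.5 kJ/mol) occurs with Cl at 300°.

300°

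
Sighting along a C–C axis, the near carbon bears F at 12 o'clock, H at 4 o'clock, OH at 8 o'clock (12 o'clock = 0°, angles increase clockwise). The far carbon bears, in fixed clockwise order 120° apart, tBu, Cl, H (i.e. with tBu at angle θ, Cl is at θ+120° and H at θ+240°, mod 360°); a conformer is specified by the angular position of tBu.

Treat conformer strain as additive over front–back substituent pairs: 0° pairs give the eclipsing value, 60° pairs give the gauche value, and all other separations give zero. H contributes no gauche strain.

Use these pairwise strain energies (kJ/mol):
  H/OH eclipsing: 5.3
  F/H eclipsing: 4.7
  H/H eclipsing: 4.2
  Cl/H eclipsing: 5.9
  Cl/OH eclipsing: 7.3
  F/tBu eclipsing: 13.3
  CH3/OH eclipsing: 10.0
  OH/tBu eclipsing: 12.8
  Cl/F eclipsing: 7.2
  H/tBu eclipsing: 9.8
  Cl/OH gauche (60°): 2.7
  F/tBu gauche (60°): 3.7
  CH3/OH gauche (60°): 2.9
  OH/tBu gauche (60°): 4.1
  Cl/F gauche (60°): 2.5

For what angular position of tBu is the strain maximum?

tBu at 0° (eclipsed): F(0°)/tBu(0°) eclipsed 13.3; H(120°)/Cl(120°) eclipsed 5.9; OH(240°)/H(240°) eclipsed 5.3 → 24.5 kJ/mol.
tBu at 60° (staggered): F(0°)/tBu(60°) gauche 3.7; OH(240°)/Cl(180°) gauche 2.7 → 6.4 kJ/mol.
tBu at 120° (eclipsed): F(0°)/H(0°) eclipsed 4.7; H(120°)/tBu(120°) eclipsed 9.8; OH(240°)/Cl(240°) eclipsed 7.3 → 21.8 kJ/mol.
tBu at 180° (staggered): F(0°)/Cl(300°) gauche 2.5; OH(240°)/tBu(180°) gauche 4.1; OH(240°)/Cl(300°) gauche 2.7 → 9.3 kJ/mol.
tBu at 240° (eclipsed): F(0°)/Cl(0°) eclipsed 7.2; H(120°)/H(120°) eclipsed 4.2; OH(240°)/tBu(240°) eclipsed 12.8 → 24.2 kJ/mol.
tBu at 300° (staggered): F(0°)/tBu(300°) gauche 3.7; F(0°)/Cl(60°) gauche 2.5; OH(240°)/tBu(300°) gauche 4.1 → 10.3 kJ/mol.
The maximum (24.5 kJ/mol) occurs with tBu at 0°.

0°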